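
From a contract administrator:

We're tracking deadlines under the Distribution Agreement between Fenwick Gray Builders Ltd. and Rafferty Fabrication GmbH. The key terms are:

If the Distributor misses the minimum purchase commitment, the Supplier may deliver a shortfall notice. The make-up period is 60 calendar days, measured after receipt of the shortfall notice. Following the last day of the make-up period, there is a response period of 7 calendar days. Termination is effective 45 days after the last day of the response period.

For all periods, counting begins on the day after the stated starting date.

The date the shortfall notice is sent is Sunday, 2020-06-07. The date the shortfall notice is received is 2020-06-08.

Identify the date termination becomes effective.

The last day of the make-up period: 2020-06-08 + 60 days = 2020-08-07.
The last day of the response period: 2020-08-07 + 7 days = 2020-08-14.
The date termination becomes effective: 45 calendar days after 2020-08-14 is 2020-09-28.

2020-09-28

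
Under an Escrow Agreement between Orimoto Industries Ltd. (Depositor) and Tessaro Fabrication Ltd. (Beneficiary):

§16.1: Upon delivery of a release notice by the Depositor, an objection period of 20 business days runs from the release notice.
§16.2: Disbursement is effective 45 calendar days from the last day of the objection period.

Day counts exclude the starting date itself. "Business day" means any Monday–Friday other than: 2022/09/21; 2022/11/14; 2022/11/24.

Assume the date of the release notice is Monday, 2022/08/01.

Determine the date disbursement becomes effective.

2022/10/13

The last day of the objection period: counting 20 business days from Monday, 2022/08/01 (Aug 2, Aug 3, Aug 4, Aug 5, …, Aug 25, Aug 26, Aug 29, skipping weekends) reaches Monday, 2022/08/29.
The date disbursement becomes effective: 2022/08/29 + 45 days = 2022/10/13.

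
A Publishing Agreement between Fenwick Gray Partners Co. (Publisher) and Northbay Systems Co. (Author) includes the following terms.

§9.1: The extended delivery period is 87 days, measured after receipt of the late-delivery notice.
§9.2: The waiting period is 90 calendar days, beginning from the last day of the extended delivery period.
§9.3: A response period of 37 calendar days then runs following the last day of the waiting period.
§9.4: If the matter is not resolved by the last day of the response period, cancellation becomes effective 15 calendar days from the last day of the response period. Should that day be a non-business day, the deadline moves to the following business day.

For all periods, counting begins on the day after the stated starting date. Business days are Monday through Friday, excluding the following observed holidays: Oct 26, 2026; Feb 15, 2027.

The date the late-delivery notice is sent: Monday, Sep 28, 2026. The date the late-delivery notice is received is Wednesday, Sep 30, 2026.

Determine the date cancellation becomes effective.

The last day of the extended delivery period: Sep 30, 2026 + 87 days = Dec 26, 2026.
The last day of the waiting period: 90 calendar days after Dec 26, 2026 is Mar 26, 2027.
Adding 37 calendar days to Mar 26, 2027 gives May 2, 2027, which is the last day of the response period.
The date cancellation becomes effective: 15 calendar days after May 2, 2027 is May 17, 2027. May 17, 2027 is a Monday and is not a listed holiday, so no roll-forward applies.

May 17, 2027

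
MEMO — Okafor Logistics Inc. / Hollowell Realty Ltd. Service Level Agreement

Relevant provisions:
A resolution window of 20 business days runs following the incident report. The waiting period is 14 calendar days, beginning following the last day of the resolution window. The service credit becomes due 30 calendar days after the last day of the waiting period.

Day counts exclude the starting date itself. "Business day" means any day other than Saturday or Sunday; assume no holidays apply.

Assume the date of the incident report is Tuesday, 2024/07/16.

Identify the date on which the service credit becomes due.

The last day of the resolution window: counting 20 business days from Tuesday, 2024/07/16 (Jul 17, Jul 18, Jul 19, Jul 22, …, Aug 9, Aug 12, Aug 13, skipping weekends) reaches Tuesday, 2024/08/13.
Adding 14 calendar days to 2024/08/13 gives 2024/08/27, which is the last day of the waiting period.
The date on which the service credit becomes due: 30 calendar days after 2024/08/27 is 2024/09/26.

2024/09/26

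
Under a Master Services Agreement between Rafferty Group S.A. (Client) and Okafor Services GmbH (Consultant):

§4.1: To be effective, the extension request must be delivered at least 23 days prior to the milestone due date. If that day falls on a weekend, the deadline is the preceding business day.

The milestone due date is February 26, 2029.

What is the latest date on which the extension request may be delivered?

February 26, 2029 minus 23 days is February 3, 2029. That is a Saturday, so the deadline moves back to Friday, February 2, 2029.

February 2, 2029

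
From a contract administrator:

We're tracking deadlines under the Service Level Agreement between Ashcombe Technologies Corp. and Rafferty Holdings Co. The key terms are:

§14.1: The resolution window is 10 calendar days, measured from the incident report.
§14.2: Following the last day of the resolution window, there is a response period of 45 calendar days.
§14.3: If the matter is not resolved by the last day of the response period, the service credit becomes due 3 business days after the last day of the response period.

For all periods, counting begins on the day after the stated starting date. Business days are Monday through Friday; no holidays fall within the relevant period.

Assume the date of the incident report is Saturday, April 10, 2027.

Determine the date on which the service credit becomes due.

Adding 10 calendar days to April 10, 2027 gives April 20, 2027, which is the last day of the resolution window.
The last day of the response period: April 20, 2027 + 45 days = June 4, 2027.
From Friday, June 4, 2027, 3 business days (Jun 7, Jun 8, Jun 9, skipping weekends) brings us to Wednesday, June 9, 2027, which is the date on which the service credit becomes due.

June 9, 2027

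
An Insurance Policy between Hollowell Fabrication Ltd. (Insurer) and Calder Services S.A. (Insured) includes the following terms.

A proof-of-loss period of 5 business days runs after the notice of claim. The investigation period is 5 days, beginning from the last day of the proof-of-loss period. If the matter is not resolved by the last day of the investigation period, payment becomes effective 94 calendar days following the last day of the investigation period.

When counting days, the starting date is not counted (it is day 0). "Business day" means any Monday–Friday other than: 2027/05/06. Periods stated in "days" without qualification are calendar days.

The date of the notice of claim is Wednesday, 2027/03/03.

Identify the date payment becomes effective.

From Wednesday, 2027/03/03, 5 business days (Mar 4, Mar 5, Mar 8, Mar 9, Mar 10, skipping weekends) brings us to Wednesday, 2027/03/10, which is the last day of the proof-of-loss period.
The last day of the investigation period: 2027/03/10 + 5 days = 2027/03/15.
The date payment becomes effective: 94 calendar days after 2027/03/15 is 2027/06/17.

2027/06/17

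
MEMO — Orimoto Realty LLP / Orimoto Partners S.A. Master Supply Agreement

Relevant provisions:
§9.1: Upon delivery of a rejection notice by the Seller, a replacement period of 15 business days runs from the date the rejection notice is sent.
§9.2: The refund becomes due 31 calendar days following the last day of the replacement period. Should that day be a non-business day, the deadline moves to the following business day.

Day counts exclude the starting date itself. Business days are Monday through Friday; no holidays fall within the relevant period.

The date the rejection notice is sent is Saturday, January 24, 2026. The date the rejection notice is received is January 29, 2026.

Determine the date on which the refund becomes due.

March 16, 2026

The last day of the replacement period: 15 business days after Saturday, January 24, 2026, skipping weekends — Jan 26, Jan 27, Jan 28, Jan 29, …, Feb 11, Feb 12, Feb 13 — lands on Friday, February 13, 2026.
The date on which the refund becomes due: 31 calendar days after February 13, 2026 is March 16, 2026. March 16, 2026 is a Monday, so no roll-forward applies.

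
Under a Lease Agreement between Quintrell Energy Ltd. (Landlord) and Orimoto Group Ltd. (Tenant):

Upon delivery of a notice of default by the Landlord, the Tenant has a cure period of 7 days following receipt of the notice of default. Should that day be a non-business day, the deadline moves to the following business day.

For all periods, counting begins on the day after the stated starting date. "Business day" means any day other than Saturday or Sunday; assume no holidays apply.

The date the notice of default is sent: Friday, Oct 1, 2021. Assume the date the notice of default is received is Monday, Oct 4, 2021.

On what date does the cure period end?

The last day of the cure period: 7 calendar days after Oct 4, 2021 is Oct 11, 2021. Oct 11, 2021 is a Monday, so no roll-forward applies.

Oct 11, 2021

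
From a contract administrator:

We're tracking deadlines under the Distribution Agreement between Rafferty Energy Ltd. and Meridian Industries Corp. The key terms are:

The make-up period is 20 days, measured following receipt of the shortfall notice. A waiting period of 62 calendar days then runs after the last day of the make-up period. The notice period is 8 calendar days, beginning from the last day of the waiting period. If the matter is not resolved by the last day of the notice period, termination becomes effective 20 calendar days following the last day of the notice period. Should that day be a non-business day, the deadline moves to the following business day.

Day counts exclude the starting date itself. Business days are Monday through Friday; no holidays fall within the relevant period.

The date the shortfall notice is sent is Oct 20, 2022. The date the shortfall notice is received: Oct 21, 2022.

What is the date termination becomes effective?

Feb 8, 2023

The last day of the make-up period: 20 calendar days after Oct 21, 2022 is Nov 10, 2022.
The last day of the waiting period: Nov 10, 2022 + 62 days = Jan 11, 2023.
The last day of the notice period: 8 calendar days after Jan 11, 2023 is Jan 19, 2023.
The date termination becomes effective: 20 calendar days after Jan 19, 2023 is Feb 8, 2023. Feb 8, 2023 is a Wednesday, so no roll-forward applies.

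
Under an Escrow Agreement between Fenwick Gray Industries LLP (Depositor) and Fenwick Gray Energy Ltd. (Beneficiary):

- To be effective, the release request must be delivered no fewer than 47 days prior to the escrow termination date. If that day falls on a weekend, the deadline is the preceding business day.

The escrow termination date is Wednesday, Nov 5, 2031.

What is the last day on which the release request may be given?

Sep 19, 2031

Nov 5, 2031 minus 47 days is Sep 19, 2031. That is a Friday, so no adjustment is needed.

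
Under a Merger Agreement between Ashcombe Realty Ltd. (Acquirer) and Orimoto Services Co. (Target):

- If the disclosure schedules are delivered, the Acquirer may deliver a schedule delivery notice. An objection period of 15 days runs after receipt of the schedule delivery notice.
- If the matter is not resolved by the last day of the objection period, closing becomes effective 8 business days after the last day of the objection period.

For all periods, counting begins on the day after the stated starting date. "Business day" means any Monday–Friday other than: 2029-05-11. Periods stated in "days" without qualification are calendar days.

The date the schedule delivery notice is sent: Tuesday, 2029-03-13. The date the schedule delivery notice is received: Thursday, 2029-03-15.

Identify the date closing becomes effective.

2029-04-11

The last day of the objection period: 15 calendar days after 2029-03-15 is 2029-03-30.
The date closing becomes effective: 8 business days after Friday, 2029-03-30, skipping weekends — Apr 2, Apr 3, Apr 4, Apr 5, Apr 6, Apr 9, Apr 10, Apr 11 — lands on Wednesday, 2029-04-11.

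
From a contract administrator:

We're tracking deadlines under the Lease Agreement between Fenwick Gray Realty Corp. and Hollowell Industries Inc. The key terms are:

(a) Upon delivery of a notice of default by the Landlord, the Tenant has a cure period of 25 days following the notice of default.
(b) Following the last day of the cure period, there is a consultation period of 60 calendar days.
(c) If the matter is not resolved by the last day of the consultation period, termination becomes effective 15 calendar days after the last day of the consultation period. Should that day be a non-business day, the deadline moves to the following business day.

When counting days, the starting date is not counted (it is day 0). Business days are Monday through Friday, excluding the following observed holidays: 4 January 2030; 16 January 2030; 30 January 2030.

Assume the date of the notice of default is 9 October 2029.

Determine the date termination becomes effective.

The last day of the cure period: 9 October 2029 + 25 days = 3 November 2029.
The last day of the consultation period: 60 calendar days after 3 November 2029 is 2 January 2030.
The date termination becomes effective: 2 January 2030 + 15 days = 17 January 2030. 17 January 2030 is a Thursday and is not a listed holiday, so no roll-forward applies.

17 January 2030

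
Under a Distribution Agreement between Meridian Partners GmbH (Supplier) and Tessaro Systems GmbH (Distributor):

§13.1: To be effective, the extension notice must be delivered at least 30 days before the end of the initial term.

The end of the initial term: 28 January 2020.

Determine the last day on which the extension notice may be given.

28 January 2020 minus 30 days is 29 December 2019.

29 December 2019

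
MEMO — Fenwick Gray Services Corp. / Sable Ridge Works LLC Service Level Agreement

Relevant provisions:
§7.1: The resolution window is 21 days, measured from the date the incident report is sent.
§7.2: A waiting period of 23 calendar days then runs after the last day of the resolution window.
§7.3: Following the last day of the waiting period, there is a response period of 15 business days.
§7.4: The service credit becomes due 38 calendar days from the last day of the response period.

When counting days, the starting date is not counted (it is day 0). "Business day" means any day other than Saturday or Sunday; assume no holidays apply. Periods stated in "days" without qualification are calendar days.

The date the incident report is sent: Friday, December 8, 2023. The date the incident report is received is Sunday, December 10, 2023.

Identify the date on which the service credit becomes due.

The last day of the resolution window: 21 calendar days after December 8, 2023 is December 29, 2023.
The last day of the waiting period: 23 calendar days after December 29, 2023 is January 21, 2024.
The last day of the response period: 15 business days after Sunday, January 21, 2024, skipping weekends — Jan 22, Jan 23, Jan 24, Jan 25, …, Feb 7, Feb 8, Feb 9 — lands on Friday, February 9, 2024.
The date on which the service credit becomes due: 38 calendar days after February 9, 2024 is March 18, 2024.

March 18, 2024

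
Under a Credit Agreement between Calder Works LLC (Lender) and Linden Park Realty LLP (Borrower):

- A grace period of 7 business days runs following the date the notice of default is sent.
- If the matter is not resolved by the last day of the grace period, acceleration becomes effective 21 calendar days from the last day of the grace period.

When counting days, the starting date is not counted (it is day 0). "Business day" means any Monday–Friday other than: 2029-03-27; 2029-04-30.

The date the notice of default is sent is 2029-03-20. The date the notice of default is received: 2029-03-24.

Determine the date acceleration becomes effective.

2029-04-20

The last day of the grace period: counting 7 business days from Tuesday, 2029-03-20 (Mar 21, Mar 22, Mar 23, Mar 26, Mar 28, Mar 29, Mar 30, skipping weekends and the listed holiday on Mar 27) reaches Friday, 2029-03-30.
Adding 21 calendar days to 2029-03-30 gives 2029-04-20, which is the date acceleration becomes effective.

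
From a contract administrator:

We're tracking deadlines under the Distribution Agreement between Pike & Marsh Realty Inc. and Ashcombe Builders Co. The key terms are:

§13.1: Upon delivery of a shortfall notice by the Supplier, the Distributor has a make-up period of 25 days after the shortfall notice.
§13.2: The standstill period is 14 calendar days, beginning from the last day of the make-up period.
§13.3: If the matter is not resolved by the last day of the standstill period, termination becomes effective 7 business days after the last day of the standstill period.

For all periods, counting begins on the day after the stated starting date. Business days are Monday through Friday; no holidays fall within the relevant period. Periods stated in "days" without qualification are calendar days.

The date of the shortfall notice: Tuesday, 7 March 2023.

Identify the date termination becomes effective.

25 April 2023

Adding 25 calendar days to 7 March 2023 gives 1 April 2023, which is the last day of the make-up period.
Adding 14 calendar days to 1 April 2023 gives 15 April 2023, which is the last day of the standstill period.
From Saturday, 15 April 2023, 7 business days (Apr 17, Apr 18, Apr 19, Apr 20, Apr 21, Apr 24, Apr 25, skipping weekends) brings us to Tuesday, 25 April 2023, which is the date termination becomes effective.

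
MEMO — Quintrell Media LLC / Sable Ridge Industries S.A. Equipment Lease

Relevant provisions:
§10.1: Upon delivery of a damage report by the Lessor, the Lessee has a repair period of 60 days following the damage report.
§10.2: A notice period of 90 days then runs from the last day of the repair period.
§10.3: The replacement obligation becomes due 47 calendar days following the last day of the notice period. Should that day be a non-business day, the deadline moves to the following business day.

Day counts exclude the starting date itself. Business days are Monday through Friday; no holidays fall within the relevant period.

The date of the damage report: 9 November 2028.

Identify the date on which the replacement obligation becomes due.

The last day of the repair period: 9 November 2028 + 60 days = 8 January 2029.
The last day of the notice period: 8 January 2029 + 90 days = 8 April 2029.
Adding 47 calendar days to 8 April 2029 gives 25 May 2029, which is the date on which the replacement obligation becomes due. 25 May 2029 is a Friday, so no roll-forward applies.

25 May 2029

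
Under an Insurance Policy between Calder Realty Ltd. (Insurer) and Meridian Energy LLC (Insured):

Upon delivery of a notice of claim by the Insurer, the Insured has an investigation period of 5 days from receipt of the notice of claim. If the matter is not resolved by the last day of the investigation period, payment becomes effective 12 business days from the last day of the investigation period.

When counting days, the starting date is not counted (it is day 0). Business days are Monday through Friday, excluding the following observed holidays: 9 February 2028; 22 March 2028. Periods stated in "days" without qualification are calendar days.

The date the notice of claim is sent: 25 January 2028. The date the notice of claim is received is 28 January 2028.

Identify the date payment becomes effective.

21 February 2028

The last day of the investigation period: 28 January 2028 + 5 days = 2 February 2028.
The date payment becomes effective: counting 12 business days from Wednesday, 2 February 2028 (Feb 3, Feb 4, Feb 7, Feb 8, …, Feb 17, Feb 18, Feb 21, skipping weekends and the listed holiday on Feb 9) reaches Monday, 21 February 2028.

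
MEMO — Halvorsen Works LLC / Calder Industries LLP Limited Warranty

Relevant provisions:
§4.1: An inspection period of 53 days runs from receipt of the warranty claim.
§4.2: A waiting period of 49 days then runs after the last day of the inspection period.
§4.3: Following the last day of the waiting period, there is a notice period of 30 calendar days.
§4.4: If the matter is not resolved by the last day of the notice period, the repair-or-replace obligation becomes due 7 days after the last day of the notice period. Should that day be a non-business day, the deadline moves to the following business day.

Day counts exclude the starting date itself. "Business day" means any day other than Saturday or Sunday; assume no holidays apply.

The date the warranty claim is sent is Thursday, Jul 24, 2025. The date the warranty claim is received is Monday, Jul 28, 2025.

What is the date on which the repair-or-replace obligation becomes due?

Dec 15, 2025

Adding 53 calendar days to Jul 28, 2025 gives Sep 19, 2025, which is the last day of the inspection period.
Adding 49 calendar days to Sep 19, 2025 gives Nov 7, 2025, which is the last day of the waiting period.
The last day of the notice period: Nov 7, 2025 + 30 days = Dec 7, 2025.
The date on which the repair-or-replace obligation becomes due: 7 calendar days after Dec 7, 2025 is Dec 14, 2025. That falls on a Sunday, so it rolls to the next business day, Monday, Dec 15, 2025.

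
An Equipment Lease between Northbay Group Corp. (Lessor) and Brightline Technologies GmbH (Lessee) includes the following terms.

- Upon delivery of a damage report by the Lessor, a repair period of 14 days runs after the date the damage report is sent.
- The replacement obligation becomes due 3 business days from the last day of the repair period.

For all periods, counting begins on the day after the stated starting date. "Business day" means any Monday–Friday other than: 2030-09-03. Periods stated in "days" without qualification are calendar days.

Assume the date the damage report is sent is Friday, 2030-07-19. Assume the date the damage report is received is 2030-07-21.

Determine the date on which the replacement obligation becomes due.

2030-08-07

Adding 14 calendar days to 2030-07-19 gives 2030-08-02, which is the last day of the repair period.
The date on which the replacement obligation becomes due: 3 business days after Friday, 2030-08-02, skipping weekends — Aug 5, Aug 6, Aug 7 — lands on Wednesday, 2030-08-07.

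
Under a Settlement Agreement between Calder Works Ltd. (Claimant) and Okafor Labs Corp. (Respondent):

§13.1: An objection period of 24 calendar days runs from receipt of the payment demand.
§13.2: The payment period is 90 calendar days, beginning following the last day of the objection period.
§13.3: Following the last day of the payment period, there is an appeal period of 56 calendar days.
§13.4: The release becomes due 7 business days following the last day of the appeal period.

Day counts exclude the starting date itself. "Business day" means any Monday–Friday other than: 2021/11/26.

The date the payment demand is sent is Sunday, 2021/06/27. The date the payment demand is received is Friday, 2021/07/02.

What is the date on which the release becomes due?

2021/12/28

The last day of the objection period: 24 calendar days after 2021/07/02 is 2021/07/26.
The last day of the payment period: 90 calendar days after 2021/07/26 is 2021/10/24.
The last day of the appeal period: 2021/10/24 + 56 days = 2021/12/19.
The date on which the release becomes due: 7 business days after Sunday, 2021/12/19, skipping weekends — Dec 20, Dec 21, Dec 22, Dec 23, Dec 24, Dec 27, Dec 28 — lands on Tuesday, 2021/12/28.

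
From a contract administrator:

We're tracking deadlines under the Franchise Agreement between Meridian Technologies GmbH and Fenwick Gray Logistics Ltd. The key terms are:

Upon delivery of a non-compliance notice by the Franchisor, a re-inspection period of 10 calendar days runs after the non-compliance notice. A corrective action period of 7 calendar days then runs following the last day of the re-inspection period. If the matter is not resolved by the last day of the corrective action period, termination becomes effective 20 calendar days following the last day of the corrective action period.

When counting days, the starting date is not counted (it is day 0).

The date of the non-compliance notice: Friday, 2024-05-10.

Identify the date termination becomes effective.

2024-06-16

The last day of the re-inspection period: 2024-05-10 + 10 days = 2024-05-20.
The last day of the corrective action period: 2024-05-20 + 7 days = 2024-05-27.
Adding 20 calendar days to 2024-05-27 gives 2024-06-16, which is the date termination becomes effective.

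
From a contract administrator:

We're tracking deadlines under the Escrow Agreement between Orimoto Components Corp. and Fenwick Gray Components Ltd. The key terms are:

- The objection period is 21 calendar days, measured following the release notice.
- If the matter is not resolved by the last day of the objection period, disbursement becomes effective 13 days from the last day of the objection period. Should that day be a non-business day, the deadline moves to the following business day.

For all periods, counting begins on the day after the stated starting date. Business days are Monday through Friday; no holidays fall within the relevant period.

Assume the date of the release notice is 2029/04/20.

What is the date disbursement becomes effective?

The last day of the objection period: 2029/04/20 + 21 days = 2029/05/11.
The date disbursement becomes effective: 2029/05/11 + 13 days = 2029/05/24. 2029/05/24 is a Thursday, so no roll-forward applies.

2029/05/24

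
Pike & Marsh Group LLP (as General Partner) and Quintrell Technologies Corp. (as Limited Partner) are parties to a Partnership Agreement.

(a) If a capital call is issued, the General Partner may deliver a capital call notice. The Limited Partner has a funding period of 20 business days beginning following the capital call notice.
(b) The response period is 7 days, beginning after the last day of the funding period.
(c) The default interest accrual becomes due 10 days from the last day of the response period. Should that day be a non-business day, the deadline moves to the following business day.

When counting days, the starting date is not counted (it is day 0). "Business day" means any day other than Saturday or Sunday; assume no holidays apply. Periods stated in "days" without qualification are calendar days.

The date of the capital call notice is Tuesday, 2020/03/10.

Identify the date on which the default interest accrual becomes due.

The last day of the funding period: 20 business days after Tuesday, 2020/03/10, skipping weekends — Mar 11, Mar 12, Mar 13, Mar 16, …, Apr 3, Apr 6, Apr 7 — lands on Tuesday, 2020/04/07.
The last day of the response period: 2020/04/07 + 7 days = 2020/04/14.
The date on which the default interest accrual becomes due: 2020/04/14 + 10 days = 2020/04/24. 2020/04/24 is a Friday, so no roll-forward applies.

2020/04/24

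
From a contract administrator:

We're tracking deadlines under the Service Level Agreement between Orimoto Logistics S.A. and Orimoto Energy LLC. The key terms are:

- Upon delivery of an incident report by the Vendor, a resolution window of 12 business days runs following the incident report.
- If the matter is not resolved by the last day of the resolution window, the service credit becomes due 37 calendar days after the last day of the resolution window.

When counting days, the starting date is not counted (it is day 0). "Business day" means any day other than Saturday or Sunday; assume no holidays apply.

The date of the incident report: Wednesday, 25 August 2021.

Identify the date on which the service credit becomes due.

17 October 2021

From Wednesday, 25 August 2021, 12 business days (Aug 26, Aug 27, Aug 30, Aug 31, …, Sep 8, Sep 9, Sep 10, skipping weekends) brings us to Friday, 10 September 2021, which is the last day of the resolution window.
Adding 37 calendar days to 10 September 2021 gives 17 October 2021, which is the date on which the service credit becomes due.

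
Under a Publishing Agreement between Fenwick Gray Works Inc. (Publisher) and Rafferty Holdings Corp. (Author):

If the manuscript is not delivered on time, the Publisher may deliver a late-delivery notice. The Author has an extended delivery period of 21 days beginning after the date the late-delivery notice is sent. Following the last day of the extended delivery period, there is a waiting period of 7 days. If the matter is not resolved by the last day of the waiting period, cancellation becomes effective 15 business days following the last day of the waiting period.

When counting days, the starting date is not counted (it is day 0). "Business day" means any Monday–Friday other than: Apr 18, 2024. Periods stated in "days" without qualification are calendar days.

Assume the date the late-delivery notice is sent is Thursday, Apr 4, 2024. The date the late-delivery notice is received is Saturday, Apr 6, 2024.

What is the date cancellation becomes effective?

May 23, 2024

Adding 21 calendar days to Apr 4, 2024 gives Apr 25, 2024, which is the last day of the extended delivery period.
Adding 7 calendar days to Apr 25, 2024 gives May 2, 2024, which is the last day of the waiting period.
The date cancellation becomes effective: counting 15 business days from Thursday, May 2, 2024 (May 3, May 6, May 7, May 8, …, May 21, May 22, May 23, skipping weekends) reaches Thursday, May 23, 2024.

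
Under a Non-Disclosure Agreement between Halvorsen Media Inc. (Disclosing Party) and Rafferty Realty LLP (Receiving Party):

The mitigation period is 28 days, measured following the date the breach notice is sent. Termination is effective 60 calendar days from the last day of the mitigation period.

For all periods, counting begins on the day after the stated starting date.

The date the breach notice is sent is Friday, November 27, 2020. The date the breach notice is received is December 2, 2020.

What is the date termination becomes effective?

February 23, 2021

The last day of the mitigation period: 28 calendar days after November 27, 2020 is December 25, 2020.
The date termination becomes effective: 60 calendar days after December 25, 2020 is February 23, 2021.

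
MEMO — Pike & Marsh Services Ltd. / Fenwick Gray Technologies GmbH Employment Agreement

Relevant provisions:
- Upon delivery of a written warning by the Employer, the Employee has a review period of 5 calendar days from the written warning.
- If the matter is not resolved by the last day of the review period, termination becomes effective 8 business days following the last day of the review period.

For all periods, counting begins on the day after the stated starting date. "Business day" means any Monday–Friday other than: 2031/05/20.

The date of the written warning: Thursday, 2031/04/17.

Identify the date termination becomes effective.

2031/05/02

Adding 5 calendar days to 2031/04/17 gives 2031/04/22, which is the last day of the review period.
From Tuesday, 2031/04/22, 8 business days (Apr 23, Apr 24, Apr 25, Apr 28, Apr 29, Apr 30, May 1, May 2, skipping weekends) brings us to Friday, 2031/05/02, which is the date termination becomes effective.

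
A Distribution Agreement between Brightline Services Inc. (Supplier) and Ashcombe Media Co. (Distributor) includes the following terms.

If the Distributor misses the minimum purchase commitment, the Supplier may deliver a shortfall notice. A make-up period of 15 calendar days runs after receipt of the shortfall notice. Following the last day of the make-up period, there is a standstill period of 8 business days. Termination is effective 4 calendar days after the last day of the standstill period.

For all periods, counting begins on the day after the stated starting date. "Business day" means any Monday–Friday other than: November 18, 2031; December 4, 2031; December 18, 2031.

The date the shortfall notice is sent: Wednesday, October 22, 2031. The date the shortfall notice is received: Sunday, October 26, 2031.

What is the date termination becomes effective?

November 25, 2031

The last day of the make-up period: October 26, 2031 + 15 days = November 10, 2031.
From Monday, November 10, 2031, 8 business days (Nov 11, Nov 12, Nov 13, Nov 14, Nov 17, Nov 19, Nov 20, Nov 21, skipping weekends and the listed holiday on Nov 18) brings us to Friday, November 21, 2031, which is the last day of the standstill period.
The date termination becomes effective: November 21, 2031 + 4 days = November 25, 2031.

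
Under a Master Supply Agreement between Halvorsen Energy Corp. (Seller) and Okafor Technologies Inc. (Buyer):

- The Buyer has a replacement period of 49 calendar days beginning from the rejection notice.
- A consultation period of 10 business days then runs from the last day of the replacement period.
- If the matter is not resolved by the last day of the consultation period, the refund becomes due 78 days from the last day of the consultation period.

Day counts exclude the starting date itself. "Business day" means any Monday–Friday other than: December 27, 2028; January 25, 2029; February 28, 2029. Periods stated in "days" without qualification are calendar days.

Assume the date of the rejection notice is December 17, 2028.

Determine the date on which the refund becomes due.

The last day of the replacement period: December 17, 2028 + 49 days = February 4, 2029.
The last day of the consultation period: 10 business days after Sunday, February 4, 2029, skipping weekends — Feb 5, Feb 6, Feb 7, Feb 8, Feb 9, Feb 12, Feb 13, Feb 14, Feb 15, Feb 16 — lands on Friday, February 16, 2029.
The date on which the refund becomes due: February 16, 2029 + 78 days = May 5, 2029.

May 5, 2029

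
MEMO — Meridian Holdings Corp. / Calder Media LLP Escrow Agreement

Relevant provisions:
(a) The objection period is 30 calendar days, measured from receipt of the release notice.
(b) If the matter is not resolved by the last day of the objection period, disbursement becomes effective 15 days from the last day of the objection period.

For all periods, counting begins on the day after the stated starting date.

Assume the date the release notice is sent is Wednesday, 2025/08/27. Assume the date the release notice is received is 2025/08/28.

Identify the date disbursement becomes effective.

2025/10/12

The last day of the objection period: 30 calendar days after 2025/08/28 is 2025/09/27.
The date disbursement becomes effective: 2025/09/27 + 15 days = 2025/10/12.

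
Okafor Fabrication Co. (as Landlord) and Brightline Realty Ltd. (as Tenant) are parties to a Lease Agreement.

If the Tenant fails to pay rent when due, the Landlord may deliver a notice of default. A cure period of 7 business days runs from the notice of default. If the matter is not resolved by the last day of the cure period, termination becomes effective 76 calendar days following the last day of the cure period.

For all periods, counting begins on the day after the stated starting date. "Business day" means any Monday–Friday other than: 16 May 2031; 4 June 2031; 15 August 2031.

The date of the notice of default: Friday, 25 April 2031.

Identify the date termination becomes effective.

21 July 2031

From Friday, 25 April 2031, 7 business days (Apr 28, Apr 29, Apr 30, May 1, May 2, May 5, May 6, skipping weekends) brings us to Tuesday, 6 May 2031, which is the last day of the cure period.
The date termination becomes effective: 76 calendar days after 6 May 2031 is 21 July 2031.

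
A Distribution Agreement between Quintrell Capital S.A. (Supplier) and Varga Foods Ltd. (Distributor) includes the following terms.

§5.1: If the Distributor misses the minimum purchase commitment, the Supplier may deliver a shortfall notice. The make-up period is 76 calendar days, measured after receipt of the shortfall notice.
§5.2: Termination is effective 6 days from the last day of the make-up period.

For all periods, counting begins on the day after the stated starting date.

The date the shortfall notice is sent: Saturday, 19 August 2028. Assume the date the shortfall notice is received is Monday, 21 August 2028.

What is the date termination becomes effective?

Adding 76 calendar days to 21 August 2028 gives 5 November 2028, which is the last day of the make-up period.
The date termination becomes effective: 6 calendar days after 5 November 2028 is 11 November 2028.

11 November 2028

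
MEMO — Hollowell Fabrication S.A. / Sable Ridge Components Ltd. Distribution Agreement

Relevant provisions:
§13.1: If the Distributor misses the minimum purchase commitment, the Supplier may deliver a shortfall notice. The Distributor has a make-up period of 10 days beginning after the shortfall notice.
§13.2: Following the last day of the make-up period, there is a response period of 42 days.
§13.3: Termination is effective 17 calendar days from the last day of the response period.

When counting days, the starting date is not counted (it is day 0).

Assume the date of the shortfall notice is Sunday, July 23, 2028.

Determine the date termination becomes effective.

September 30, 2028

Adding 10 calendar days to July 23, 2028 gives August 2, 2028, which is the last day of the make-up period.
The last day of the response period: 42 calendar days after August 2, 2028 is September 13, 2028.
Adding 17 calendar days to September 13, 2028 gives September 30, 2028, which is the date termination becomes effective.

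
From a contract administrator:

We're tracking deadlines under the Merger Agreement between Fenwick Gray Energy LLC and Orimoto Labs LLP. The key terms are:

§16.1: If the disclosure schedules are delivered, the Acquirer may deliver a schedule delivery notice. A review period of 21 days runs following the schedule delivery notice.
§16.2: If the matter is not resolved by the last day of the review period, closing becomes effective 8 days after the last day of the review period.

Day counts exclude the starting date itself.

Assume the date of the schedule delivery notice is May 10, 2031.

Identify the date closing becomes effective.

The last day of the review period: 21 calendar days after May 10, 2031 is May 31, 2031.
Adding 8 calendar days to May 31, 2031 gives June 8, 2031, which is the date closing becomes effective.

June 8, 2031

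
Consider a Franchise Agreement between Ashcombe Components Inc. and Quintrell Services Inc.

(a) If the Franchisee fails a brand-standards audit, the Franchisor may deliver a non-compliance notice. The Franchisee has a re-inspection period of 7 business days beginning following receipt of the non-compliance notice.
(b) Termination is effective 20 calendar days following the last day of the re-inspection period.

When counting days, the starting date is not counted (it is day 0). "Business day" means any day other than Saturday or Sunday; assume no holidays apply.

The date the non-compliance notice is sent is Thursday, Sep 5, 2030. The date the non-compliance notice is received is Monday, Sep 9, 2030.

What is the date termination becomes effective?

The last day of the re-inspection period: counting 7 business days from Monday, Sep 9, 2030 (Sep 10, Sep 11, Sep 12, Sep 13, Sep 16, Sep 17, Sep 18, skipping weekends) reaches Wednesday, Sep 18, 2030.
The date termination becomes effective: Sep 18, 2030 + 20 days = Oct 8, 2030.

Oct 8, 2030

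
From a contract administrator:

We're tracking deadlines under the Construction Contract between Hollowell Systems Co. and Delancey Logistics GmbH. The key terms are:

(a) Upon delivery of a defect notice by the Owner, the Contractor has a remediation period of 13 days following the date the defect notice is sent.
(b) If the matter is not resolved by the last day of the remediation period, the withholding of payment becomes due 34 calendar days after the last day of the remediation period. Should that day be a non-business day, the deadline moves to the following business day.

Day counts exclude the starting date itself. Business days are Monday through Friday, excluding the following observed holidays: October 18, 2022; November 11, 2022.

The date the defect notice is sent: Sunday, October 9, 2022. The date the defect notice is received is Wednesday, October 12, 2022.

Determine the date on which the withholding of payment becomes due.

The last day of the remediation period: October 9, 2022 + 13 days = October 22, 2022.
The date on which the withholding of payment becomes due: 34 calendar days after October 22, 2022 is November 25, 2022. November 25, 2022 is a Friday and is not a listed holiday, so no roll-forward applies.

November 25, 2022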